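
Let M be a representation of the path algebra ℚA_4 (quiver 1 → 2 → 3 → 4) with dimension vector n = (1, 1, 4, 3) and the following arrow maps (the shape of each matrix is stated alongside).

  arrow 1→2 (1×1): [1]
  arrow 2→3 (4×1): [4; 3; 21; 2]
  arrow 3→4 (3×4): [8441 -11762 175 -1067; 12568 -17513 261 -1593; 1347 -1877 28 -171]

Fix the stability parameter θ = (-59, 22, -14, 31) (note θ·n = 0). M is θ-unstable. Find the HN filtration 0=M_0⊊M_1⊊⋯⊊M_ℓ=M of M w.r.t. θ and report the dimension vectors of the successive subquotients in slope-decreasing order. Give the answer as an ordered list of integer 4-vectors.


Interval decomposition of M: I[1,4], I[3,3], I[3,4]^2.
HN type (ℓ=4): μ^(1)=31; μ^(2)=4; μ^(3)=-14; μ^(4)=-59

((0, 0, 0, 3); (0, 1, 1, 0); (0, 0, 3, 0); (1, 0, 0, 0))


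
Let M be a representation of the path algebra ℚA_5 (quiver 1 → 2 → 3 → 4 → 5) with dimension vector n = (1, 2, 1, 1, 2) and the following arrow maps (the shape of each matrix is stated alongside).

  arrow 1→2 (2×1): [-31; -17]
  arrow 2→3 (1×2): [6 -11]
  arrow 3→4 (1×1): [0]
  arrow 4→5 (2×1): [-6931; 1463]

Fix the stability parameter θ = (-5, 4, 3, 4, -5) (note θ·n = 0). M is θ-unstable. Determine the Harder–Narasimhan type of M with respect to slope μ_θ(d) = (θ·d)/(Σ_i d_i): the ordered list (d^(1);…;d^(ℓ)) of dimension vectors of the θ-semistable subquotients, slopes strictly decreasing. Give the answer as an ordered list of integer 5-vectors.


Via rank(M_{q-1}∘⋯∘M_p): M ≅ I[1,3], I[2,2], I[4,5], I[5,5].
μ_θ-semistable layers: μ^(1)=4; μ^(2)=7/2; μ^(3)=-1/2; μ^(4)=-5

((0, 1, 0, 0, 0); (0, 1, 1, 0, 0); (0, 0, 0, 1, 1); (1, 0, 0, 0, 1))


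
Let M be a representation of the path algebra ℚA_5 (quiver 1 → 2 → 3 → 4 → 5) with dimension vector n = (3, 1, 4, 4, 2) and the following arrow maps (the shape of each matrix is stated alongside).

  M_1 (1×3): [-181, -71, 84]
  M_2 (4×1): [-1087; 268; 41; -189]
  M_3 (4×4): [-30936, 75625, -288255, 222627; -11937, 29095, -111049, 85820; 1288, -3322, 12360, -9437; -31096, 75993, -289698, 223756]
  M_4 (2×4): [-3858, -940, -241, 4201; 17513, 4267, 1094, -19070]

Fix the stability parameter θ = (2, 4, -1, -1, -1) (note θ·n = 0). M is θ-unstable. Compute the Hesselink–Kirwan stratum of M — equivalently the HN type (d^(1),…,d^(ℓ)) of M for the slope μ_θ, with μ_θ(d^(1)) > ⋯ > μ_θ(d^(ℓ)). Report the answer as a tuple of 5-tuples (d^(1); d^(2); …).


Interval decomposition of M: I[1,1]^2, I[1,5], I[3,4]^2, I[3,5].
HN type (ℓ=3): μ^(1)=2; μ^(2)=3/5; μ^(3)=-1

((2, 0, 0, 0, 0); (1, 1, 1, 1, 1); (0, 0, 3, 3, 1))


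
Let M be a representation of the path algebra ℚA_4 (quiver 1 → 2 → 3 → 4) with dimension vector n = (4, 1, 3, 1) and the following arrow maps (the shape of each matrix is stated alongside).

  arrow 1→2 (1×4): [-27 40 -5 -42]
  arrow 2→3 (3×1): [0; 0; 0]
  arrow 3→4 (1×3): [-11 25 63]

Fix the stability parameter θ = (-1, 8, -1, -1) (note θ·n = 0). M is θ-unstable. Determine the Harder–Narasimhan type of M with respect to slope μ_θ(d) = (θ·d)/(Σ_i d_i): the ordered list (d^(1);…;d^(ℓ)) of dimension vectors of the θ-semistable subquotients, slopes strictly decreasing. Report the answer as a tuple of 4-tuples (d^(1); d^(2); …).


Interval decomposition of M: I[1,1]^3, I[1,2], I[3,3]^2, I[3,4].
HN type (ℓ=2): μ^(1)=8; μ^(2)=-1

((0, 1, 0, 0); (4, 0, 3, 1))


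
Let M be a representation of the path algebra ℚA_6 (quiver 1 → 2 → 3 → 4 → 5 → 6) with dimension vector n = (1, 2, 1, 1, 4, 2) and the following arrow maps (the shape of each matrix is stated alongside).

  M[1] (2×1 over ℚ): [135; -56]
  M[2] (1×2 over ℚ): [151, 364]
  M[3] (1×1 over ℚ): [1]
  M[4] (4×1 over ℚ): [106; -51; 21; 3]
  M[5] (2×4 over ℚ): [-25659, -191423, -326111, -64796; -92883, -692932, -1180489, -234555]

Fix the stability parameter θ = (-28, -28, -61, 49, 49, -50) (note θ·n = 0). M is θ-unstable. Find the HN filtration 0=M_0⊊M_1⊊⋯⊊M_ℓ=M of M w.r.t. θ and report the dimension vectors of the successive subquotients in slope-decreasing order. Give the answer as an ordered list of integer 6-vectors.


Via rank(M_{q-1}∘⋯∘M_p): M ≅ I[1,5], I[2,2], I[5,5], I[5,6]^2.
μ_θ-semistable layers: μ^(1)=49; μ^(2)=-1/2; μ^(3)=-28; μ^(4)=-39

((0, 0, 0, 1, 2, 0); (0, 0, 0, 0, 2, 2); (0, 1, 0, 0, 0, 0); (1, 1, 1, 0, 0, 0))


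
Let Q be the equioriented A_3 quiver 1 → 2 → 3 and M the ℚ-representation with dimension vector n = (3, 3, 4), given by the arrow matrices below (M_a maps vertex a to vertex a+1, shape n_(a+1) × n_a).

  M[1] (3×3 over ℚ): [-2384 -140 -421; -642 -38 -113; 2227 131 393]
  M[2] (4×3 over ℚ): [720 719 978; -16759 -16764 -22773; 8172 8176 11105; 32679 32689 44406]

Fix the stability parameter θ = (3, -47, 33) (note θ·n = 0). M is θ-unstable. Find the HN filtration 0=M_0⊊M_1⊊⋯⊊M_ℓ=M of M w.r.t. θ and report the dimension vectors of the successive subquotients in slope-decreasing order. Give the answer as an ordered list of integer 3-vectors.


Via rank(M_{q-1}∘⋯∘M_p): M ≅ I[1,1], I[1,3]^2, I[2,3], I[3,3].
μ_θ-semistable layers: μ^(1)=33; μ^(2)=3; μ^(3)=-22; μ^(4)=-47

((0, 0, 4); (1, 0, 0); (2, 2, 0); (0, 1, 0))


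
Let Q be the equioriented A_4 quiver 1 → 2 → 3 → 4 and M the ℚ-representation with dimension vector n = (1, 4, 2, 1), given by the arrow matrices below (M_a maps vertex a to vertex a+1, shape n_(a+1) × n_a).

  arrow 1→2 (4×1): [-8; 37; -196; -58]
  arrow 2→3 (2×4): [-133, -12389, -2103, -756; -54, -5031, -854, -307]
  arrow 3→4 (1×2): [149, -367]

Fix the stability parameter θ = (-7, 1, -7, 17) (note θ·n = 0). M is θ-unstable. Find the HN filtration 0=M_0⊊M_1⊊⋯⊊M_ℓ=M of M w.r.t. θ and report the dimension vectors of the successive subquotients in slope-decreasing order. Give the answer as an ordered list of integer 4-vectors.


Via rank(M_{q-1}∘⋯∘M_p): M ≅ I[1,4], I[2,2]^2, I[2,3].
μ_θ-semistable layers: μ^(1)=17; μ^(2)=1; μ^(3)=-3; μ^(4)=-7

((0, 0, 0, 1); (0, 2, 0, 0); (0, 2, 2, 0); (1, 0, 0, 0))


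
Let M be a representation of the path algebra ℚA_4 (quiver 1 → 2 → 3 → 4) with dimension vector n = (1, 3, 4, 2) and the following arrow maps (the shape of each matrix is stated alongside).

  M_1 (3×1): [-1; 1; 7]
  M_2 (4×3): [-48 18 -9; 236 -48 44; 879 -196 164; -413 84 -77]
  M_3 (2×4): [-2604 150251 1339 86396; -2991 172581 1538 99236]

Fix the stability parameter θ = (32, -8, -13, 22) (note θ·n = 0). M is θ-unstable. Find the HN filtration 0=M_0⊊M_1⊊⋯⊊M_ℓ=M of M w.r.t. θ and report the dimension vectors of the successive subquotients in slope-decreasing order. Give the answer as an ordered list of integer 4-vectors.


Via rank(M_{q-1}∘⋯∘M_p): M ≅ I[1,4], I[2,3], I[2,4], I[3,3].
μ_θ-semistable layers: μ^(1)=22; μ^(2)=11/3; μ^(3)=-21/2; μ^(4)=-13

((0, 0, 0, 2); (1, 1, 1, 0); (0, 2, 2, 0); (0, 0, 1, 0))


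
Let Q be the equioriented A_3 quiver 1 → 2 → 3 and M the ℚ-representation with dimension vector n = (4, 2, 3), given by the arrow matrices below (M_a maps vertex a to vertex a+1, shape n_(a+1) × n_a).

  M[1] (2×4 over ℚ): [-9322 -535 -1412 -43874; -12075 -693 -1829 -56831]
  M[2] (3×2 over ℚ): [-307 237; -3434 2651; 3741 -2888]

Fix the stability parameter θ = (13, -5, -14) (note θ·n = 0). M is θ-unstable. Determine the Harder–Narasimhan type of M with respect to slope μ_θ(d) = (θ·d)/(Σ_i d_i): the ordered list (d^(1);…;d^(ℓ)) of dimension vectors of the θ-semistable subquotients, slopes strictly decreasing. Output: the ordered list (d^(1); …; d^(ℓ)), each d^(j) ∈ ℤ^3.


Interval decomposition of M: I[1,1]^2, I[1,3]^2, I[3,3].
HN type (ℓ=3): μ^(1)=13; μ^(2)=-2; μ^(3)=-14

((2, 0, 0); (2, 2, 2); (0, 0, 1))


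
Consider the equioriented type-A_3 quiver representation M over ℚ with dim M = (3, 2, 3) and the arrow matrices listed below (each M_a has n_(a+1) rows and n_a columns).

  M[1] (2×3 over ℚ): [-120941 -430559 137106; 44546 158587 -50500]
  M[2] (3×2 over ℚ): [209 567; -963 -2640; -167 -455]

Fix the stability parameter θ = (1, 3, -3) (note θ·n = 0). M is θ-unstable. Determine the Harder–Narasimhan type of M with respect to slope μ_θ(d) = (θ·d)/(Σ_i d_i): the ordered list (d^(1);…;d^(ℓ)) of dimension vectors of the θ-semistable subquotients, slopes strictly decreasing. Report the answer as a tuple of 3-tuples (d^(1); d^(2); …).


Barcode: M ≅ I[1,1], I[1,3]^2, I[3,3]. HN layers by μ_θ (3 steps, strictly decreasing):
  μ^(1)=1; μ^(2)=1/3; μ^(3)=-3

((1, 0, 0); (2, 2, 2); (0, 0, 1))


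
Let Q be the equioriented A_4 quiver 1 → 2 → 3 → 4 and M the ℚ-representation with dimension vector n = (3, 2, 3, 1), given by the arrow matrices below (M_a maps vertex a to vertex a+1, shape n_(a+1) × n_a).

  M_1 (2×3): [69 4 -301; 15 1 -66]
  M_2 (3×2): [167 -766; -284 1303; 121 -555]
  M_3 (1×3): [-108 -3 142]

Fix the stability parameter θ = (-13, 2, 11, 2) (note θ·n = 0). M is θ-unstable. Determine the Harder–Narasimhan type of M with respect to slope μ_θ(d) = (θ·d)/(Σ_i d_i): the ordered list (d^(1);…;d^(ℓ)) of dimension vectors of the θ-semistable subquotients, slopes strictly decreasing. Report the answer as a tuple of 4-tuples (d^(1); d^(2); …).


Via rank(M_{q-1}∘⋯∘M_p): M ≅ I[1,1], I[1,3], I[1,4], I[3,3].
μ_θ-semistable layers: μ^(1)=11; μ^(2)=13/2; μ^(3)=2; μ^(4)=-13

((0, 0, 2, 0); (0, 0, 1, 1); (0, 2, 0, 0); (3, 0, 0, 0))


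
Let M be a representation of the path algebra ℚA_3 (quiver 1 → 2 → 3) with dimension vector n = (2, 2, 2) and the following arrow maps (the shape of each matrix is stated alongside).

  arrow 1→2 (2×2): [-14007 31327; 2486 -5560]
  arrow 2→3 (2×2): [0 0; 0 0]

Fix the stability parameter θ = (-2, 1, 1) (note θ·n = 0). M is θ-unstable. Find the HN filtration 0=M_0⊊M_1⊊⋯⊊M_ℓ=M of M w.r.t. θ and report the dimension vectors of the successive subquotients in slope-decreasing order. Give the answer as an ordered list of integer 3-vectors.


Interval decomposition of M: I[1,2]^2, I[3,3]^2.
HN type (ℓ=2): μ^(1)=1; μ^(2)=-2

((0, 2, 2); (2, 0, 0))


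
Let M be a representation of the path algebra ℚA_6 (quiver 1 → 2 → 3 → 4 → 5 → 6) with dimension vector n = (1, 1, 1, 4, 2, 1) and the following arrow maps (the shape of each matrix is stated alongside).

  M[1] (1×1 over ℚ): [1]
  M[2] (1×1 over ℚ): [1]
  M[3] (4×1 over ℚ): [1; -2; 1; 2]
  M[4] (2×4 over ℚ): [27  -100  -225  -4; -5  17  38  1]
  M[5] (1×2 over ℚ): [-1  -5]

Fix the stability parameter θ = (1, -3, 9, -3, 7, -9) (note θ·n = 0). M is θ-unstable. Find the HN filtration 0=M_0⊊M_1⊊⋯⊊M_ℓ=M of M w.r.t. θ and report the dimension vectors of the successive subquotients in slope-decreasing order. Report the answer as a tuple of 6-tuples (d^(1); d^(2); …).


Barcode: M ≅ I[1,6], I[4,4]^2, I[4,5]. HN layers by μ_θ (4 steps, strictly decreasing):
  μ^(1)=7; μ^(2)=1; μ^(3)=-1; μ^(4)=-3

((0, 0, 0, 0, 1, 0); (0, 0, 1, 1, 1, 1); (1, 1, 0, 0, 0, 0); (0, 0, 0, 3, 0, 0))


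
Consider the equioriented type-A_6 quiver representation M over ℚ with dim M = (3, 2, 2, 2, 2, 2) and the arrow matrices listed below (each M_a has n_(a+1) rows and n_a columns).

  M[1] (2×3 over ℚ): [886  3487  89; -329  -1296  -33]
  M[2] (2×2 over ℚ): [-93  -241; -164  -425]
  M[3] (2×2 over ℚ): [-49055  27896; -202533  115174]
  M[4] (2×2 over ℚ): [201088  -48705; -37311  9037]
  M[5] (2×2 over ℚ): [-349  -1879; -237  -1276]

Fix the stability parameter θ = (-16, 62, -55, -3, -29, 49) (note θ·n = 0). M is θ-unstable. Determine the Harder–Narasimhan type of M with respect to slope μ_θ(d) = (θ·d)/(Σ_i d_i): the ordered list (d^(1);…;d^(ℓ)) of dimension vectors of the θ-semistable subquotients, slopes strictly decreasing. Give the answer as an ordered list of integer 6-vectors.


Interval decomposition of M: I[1,1], I[1,6]^2.
HN type (ℓ=3): μ^(1)=49; μ^(2)=-25/4; μ^(3)=-16

((0, 0, 0, 0, 0, 2); (0, 2, 2, 2, 2, 0); (3, 0, 0, 0, 0, 0))


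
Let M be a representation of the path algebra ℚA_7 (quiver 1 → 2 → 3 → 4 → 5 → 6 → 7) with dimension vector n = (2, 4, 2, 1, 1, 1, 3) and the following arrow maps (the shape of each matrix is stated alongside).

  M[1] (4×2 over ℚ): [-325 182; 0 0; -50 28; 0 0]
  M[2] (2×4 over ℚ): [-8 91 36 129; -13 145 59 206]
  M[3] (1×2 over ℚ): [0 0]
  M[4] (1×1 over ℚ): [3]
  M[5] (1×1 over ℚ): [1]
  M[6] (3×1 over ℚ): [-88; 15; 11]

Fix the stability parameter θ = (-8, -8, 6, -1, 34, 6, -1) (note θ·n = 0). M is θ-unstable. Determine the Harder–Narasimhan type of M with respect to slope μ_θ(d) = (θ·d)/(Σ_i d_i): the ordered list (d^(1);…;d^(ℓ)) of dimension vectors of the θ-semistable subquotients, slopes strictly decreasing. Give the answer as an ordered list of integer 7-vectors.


Via rank(M_{q-1}∘⋯∘M_p): M ≅ I[1,1], I[1,3], I[2,2]^2, I[2,3], I[4,7], I[7,7]^2.
μ_θ-semistable layers: μ^(1)=13; μ^(2)=6; μ^(3)=-1; μ^(4)=-8

((0, 0, 0, 0, 1, 1, 1); (0, 0, 2, 0, 0, 0, 0); (0, 0, 0, 1, 0, 0, 2); (2, 4, 0, 0, 0, 0, 0))


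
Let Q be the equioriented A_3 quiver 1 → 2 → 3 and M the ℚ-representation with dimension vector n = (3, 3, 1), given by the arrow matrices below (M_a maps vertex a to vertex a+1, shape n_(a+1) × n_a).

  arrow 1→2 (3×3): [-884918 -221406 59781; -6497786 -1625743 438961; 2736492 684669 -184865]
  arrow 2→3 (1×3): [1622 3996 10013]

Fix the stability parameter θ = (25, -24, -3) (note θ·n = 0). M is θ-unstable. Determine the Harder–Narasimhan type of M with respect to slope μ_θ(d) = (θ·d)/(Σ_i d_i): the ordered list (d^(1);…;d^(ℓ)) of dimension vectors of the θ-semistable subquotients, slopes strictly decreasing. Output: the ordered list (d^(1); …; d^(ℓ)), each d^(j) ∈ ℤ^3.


Via rank(M_{q-1}∘⋯∘M_p): M ≅ I[1,2]^2, I[1,3].
μ_θ-semistable layers: μ^(1)=1/2; μ^(2)=-2/3

((2, 2, 0); (1, 1, 1))


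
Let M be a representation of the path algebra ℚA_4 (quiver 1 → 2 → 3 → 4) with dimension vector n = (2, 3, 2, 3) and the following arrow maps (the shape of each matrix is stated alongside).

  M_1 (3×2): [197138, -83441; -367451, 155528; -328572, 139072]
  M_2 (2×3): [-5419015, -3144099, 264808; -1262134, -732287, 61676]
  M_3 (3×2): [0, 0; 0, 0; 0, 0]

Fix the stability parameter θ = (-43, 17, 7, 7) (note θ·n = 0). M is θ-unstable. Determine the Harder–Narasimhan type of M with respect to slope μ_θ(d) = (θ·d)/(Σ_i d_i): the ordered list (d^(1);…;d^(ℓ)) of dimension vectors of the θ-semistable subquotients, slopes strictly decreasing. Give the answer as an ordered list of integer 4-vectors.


Interval decomposition of M: I[1,3]^2, I[2,2], I[4,4]^3.
HN type (ℓ=4): μ^(1)=17; μ^(2)=12; μ^(3)=7; μ^(4)=-43

((0, 1, 0, 0); (0, 2, 2, 0); (0, 0, 0, 3); (2, 0, 0, 0))


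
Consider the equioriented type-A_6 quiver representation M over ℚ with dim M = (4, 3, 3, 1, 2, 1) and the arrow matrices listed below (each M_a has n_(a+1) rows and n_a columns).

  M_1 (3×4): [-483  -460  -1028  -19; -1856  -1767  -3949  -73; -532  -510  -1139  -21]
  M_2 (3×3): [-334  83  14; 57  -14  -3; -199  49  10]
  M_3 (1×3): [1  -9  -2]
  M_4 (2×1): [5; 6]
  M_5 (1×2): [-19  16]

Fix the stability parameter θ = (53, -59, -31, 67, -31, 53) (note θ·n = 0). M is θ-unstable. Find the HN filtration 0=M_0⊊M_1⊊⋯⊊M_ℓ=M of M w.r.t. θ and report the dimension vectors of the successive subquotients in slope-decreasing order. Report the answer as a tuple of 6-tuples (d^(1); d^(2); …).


Via rank(M_{q-1}∘⋯∘M_p): M ≅ I[1,1], I[1,3]^2, I[1,6], I[5,5].
μ_θ-semistable layers: μ^(1)=53; μ^(2)=18; μ^(3)=-37/3; μ^(4)=-31

((1, 0, 0, 0, 0, 1); (0, 0, 0, 1, 1, 0); (3, 3, 3, 0, 0, 0); (0, 0, 0, 0, 1, 0))


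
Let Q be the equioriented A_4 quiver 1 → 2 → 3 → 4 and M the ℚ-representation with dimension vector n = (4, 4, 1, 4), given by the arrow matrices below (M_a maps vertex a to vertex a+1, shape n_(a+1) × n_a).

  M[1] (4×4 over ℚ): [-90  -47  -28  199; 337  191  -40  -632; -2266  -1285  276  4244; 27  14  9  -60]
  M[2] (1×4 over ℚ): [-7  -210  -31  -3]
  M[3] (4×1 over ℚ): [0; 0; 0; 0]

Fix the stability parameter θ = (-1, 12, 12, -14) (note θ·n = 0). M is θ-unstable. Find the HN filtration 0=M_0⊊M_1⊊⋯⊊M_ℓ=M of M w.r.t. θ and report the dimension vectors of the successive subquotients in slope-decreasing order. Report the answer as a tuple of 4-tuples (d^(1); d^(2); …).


Barcode: M ≅ I[1,2]^3, I[1,3], I[4,4]^4. HN layers by μ_θ (3 steps, strictly decreasing):
  μ^(1)=12; μ^(2)=-1; μ^(3)=-14

((0, 4, 1, 0); (4, 0, 0, 0); (0, 0, 0, 4))


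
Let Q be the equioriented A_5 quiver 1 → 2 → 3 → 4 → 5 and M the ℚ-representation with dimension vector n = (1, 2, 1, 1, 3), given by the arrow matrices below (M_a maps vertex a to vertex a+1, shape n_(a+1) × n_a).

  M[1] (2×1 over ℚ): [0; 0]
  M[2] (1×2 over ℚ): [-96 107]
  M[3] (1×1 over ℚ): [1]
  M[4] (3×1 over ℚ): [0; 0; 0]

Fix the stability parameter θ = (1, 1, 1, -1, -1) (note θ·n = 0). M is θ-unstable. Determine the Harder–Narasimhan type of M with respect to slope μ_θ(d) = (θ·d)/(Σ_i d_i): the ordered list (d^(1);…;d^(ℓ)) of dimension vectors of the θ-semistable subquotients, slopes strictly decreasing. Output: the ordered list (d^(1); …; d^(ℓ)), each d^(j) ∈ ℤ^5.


Via rank(M_{q-1}∘⋯∘M_p): M ≅ I[1,1], I[2,2], I[2,4], I[5,5]^3.
μ_θ-semistable layers: μ^(1)=1; μ^(2)=1/3; μ^(3)=-1

((1, 1, 0, 0, 0); (0, 1, 1, 1, 0); (0, 0, 0, 0, 3))


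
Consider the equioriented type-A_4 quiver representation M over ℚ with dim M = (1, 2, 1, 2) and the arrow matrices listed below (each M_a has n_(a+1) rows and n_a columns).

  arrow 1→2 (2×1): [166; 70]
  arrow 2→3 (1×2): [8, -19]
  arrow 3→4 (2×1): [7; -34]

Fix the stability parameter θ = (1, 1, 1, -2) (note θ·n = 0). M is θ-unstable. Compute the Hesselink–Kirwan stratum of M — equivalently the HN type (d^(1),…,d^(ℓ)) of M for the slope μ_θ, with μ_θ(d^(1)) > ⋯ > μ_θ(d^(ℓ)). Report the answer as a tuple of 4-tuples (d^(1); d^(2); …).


Interval decomposition of M: I[1,4], I[2,2], I[4,4].
HN type (ℓ=3): μ^(1)=1; μ^(2)=1/4; μ^(3)=-2

((0, 1, 0, 0); (1, 1, 1, 1); (0, 0, 0, 1))


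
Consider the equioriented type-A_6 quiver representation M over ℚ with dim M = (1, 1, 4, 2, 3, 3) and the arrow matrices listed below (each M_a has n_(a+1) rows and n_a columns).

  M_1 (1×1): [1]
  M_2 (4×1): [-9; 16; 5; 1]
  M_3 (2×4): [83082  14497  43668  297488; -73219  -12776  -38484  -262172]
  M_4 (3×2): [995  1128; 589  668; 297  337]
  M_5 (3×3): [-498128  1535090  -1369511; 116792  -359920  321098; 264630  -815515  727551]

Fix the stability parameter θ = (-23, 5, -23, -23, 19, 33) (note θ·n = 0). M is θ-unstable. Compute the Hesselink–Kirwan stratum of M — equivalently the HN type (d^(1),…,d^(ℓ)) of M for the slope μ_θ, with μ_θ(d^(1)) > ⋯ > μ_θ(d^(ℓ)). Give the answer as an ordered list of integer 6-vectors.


Interval decomposition of M: I[1,6], I[3,3]^2, I[3,6], I[5,5], I[6,6].
HN type (ℓ=4): μ^(1)=33; μ^(2)=19; μ^(3)=-41/3; μ^(4)=-23

((0, 0, 0, 0, 0, 3); (0, 0, 0, 0, 3, 0); (0, 1, 1, 1, 0, 0); (1, 0, 3, 1, 0, 0))


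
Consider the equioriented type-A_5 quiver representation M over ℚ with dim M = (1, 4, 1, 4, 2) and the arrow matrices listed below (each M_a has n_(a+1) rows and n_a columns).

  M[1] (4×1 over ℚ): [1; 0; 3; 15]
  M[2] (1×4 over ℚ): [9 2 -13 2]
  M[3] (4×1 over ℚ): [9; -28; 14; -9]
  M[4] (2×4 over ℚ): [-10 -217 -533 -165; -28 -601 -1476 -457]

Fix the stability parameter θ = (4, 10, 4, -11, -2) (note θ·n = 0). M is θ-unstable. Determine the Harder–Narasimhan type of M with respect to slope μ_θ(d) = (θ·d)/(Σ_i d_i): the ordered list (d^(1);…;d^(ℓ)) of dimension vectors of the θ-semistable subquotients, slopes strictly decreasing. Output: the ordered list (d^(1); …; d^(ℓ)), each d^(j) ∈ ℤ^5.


Barcode: M ≅ I[1,2], I[2,2]^2, I[2,5], I[4,4]^2, I[4,5]. HN layers by μ_θ (5 steps, strictly decreasing):
  μ^(1)=10; μ^(2)=4; μ^(3)=1/4; μ^(4)=-2; μ^(5)=-11

((0, 3, 0, 0, 0); (1, 0, 0, 0, 0); (0, 1, 1, 1, 1); (0, 0, 0, 0, 1); (0, 0, 0, 3, 0))


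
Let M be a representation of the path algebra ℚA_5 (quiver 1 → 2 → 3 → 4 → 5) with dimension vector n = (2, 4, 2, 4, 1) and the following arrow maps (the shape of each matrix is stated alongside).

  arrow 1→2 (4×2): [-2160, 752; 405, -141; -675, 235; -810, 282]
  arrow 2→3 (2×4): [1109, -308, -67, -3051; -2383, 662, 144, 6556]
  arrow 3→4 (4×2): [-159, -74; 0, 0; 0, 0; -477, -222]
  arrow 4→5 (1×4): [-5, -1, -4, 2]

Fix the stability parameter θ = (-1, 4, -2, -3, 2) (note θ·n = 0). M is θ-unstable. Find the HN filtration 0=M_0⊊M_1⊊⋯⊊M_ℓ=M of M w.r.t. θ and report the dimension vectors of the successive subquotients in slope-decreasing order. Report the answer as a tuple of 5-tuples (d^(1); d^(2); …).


Via rank(M_{q-1}∘⋯∘M_p): M ≅ I[1,1], I[1,5], I[2,2]^2, I[2,3], I[4,4]^3.
μ_θ-semistable layers: μ^(1)=4; μ^(2)=2; μ^(3)=1; μ^(4)=-1/3; μ^(5)=-1; μ^(6)=-3

((0, 2, 0, 0, 0); (0, 0, 0, 0, 1); (0, 1, 1, 0, 0); (0, 1, 1, 1, 0); (2, 0, 0, 0, 0); (0, 0, 0, 3, 0))


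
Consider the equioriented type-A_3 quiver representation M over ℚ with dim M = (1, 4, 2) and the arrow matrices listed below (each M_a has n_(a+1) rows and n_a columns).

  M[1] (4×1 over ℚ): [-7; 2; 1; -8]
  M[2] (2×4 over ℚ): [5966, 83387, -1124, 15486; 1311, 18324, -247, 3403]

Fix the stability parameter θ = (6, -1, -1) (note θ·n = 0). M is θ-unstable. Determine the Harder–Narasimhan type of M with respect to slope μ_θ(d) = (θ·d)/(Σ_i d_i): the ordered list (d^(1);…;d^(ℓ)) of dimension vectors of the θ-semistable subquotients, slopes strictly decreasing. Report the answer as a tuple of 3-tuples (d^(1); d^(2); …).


Barcode: M ≅ I[1,2], I[2,2], I[2,3]^2. HN layers by μ_θ (2 steps, strictly decreasing):
  μ^(1)=5/2; μ^(2)=-1

((1, 1, 0); (0, 3, 2))


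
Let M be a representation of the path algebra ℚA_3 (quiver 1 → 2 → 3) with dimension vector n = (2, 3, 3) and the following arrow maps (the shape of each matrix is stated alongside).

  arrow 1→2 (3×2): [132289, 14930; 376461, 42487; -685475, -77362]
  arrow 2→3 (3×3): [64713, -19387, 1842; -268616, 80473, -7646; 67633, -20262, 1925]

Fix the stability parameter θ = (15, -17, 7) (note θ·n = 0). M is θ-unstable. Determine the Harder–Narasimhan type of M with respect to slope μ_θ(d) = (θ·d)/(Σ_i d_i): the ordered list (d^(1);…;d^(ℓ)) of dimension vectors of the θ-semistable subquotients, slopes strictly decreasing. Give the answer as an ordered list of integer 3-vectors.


Via rank(M_{q-1}∘⋯∘M_p): M ≅ I[1,3]^2, I[2,3].
μ_θ-semistable layers: μ^(1)=7; μ^(2)=-1; μ^(3)=-17

((0, 0, 3); (2, 2, 0); (0, 1, 0))


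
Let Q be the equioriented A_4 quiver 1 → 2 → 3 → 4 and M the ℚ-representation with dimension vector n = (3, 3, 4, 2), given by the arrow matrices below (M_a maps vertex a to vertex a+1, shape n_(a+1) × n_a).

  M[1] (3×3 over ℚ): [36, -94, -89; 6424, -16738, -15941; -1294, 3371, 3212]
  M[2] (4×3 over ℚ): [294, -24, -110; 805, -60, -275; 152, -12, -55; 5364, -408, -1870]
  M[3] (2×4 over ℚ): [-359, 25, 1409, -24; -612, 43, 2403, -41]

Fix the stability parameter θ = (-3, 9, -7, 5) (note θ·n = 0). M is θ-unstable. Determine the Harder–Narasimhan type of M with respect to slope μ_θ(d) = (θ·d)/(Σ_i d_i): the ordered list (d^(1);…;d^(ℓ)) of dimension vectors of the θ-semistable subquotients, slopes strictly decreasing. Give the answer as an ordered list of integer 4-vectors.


Via rank(M_{q-1}∘⋯∘M_p): M ≅ I[1,2], I[1,3], I[1,4], I[3,3], I[3,4].
μ_θ-semistable layers: μ^(1)=9; μ^(2)=5; μ^(3)=1; μ^(4)=-3; μ^(5)=-7

((0, 1, 0, 0); (0, 0, 0, 2); (0, 2, 2, 0); (3, 0, 0, 0); (0, 0, 2, 0))


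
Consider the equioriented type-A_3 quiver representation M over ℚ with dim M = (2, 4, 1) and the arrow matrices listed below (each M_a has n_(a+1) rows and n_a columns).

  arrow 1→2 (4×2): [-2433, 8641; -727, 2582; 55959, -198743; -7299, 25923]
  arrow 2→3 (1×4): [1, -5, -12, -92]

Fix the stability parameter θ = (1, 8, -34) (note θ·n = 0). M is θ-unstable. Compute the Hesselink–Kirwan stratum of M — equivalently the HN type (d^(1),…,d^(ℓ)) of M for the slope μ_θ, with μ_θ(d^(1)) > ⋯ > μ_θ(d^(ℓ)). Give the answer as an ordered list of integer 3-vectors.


Interval decomposition of M: I[1,2], I[1,3], I[2,2]^2.
HN type (ℓ=3): μ^(1)=8; μ^(2)=1; μ^(3)=-25/3

((0, 3, 0); (1, 0, 0); (1, 1, 1))


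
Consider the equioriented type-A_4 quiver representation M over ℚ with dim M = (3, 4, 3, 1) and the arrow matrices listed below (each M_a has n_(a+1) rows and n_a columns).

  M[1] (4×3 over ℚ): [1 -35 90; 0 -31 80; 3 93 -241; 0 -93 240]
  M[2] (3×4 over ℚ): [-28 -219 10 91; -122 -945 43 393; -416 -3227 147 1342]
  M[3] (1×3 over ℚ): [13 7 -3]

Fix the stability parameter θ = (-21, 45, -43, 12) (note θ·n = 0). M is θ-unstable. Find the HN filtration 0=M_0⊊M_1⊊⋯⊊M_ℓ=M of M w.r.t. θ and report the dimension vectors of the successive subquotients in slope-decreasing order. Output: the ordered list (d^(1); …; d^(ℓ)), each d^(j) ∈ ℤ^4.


Barcode: M ≅ I[1,3]^2, I[1,4], I[2,2]. HN layers by μ_θ (4 steps, strictly decreasing):
  μ^(1)=45; μ^(2)=12; μ^(3)=1; μ^(4)=-21

((0, 1, 0, 0); (0, 0, 0, 1); (0, 3, 3, 0); (3, 0, 0, 0))


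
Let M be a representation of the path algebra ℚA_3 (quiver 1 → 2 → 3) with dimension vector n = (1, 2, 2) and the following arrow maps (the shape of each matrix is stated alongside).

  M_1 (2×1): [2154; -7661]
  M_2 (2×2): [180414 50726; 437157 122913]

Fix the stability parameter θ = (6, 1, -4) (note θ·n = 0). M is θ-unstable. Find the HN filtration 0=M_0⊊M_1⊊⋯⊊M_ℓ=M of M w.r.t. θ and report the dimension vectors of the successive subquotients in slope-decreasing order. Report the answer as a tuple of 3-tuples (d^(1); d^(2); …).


Interval decomposition of M: I[1,3], I[2,2], I[3,3].
HN type (ℓ=2): μ^(1)=1; μ^(2)=-4

((1, 2, 1); (0, 0, 1))


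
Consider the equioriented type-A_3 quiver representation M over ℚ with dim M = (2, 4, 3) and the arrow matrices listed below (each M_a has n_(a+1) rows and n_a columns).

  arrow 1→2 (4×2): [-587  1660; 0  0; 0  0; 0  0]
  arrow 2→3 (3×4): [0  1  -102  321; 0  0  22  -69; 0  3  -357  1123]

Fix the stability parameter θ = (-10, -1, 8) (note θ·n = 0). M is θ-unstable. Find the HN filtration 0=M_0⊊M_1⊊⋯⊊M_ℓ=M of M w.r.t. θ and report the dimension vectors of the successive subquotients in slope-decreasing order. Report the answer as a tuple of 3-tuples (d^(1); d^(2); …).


Interval decomposition of M: I[1,1], I[1,2], I[2,3]^3.
HN type (ℓ=3): μ^(1)=8; μ^(2)=-1; μ^(3)=-10

((0, 0, 3); (0, 4, 0); (2, 0, 0))


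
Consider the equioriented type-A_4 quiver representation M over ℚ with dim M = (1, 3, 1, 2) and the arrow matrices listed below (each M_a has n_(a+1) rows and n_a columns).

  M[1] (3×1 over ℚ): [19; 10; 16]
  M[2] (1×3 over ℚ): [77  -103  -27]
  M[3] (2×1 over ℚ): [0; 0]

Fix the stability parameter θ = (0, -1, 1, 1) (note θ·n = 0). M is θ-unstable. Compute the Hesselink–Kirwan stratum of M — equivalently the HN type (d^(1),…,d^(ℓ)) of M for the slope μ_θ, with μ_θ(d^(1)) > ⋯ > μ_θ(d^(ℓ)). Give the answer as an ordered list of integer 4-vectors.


Via rank(M_{q-1}∘⋯∘M_p): M ≅ I[1,3], I[2,2]^2, I[4,4]^2.
μ_θ-semistable layers: μ^(1)=1; μ^(2)=-1/2; μ^(3)=-1

((0, 0, 1, 2); (1, 1, 0, 0); (0, 2, 0, 0))


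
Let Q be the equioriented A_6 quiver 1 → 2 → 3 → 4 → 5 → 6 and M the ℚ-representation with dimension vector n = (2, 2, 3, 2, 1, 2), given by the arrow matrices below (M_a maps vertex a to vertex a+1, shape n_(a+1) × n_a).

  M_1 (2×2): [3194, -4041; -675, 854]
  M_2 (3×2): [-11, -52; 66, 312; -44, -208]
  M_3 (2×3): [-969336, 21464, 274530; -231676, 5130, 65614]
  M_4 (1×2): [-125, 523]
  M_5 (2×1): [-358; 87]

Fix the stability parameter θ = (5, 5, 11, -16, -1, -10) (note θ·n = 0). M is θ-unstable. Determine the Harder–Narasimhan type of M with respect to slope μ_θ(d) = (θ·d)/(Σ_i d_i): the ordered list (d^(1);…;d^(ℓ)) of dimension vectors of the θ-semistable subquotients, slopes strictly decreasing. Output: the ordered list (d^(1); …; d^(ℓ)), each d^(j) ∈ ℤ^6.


Barcode: M ≅ I[1,2], I[1,3], I[3,4], I[3,6], I[6,6]. HN layers by μ_θ (5 steps, strictly decreasing):
  μ^(1)=11; μ^(2)=5; μ^(3)=-5/2; μ^(4)=-4; μ^(5)=-10

((0, 0, 1, 0, 0, 0); (2, 2, 0, 0, 0, 0); (0, 0, 1, 1, 0, 0); (0, 0, 1, 1, 1, 1); (0, 0, 0, 0, 0, 1))


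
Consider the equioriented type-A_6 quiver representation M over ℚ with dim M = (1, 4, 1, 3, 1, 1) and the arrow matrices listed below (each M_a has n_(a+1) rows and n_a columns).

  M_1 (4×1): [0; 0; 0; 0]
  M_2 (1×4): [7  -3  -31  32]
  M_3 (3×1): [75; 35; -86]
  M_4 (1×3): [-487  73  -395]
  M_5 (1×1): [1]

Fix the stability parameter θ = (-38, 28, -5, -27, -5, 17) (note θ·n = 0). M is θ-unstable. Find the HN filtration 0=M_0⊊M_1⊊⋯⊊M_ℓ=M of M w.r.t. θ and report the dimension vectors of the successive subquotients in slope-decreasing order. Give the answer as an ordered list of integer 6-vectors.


Interval decomposition of M: I[1,1], I[2,2]^3, I[2,4], I[4,4], I[4,6].
HN type (ℓ=6): μ^(1)=28; μ^(2)=17; μ^(3)=-4/3; μ^(4)=-5; μ^(5)=-27; μ^(6)=-38

((0, 3, 0, 0, 0, 0); (0, 0, 0, 0, 0, 1); (0, 1, 1, 1, 0, 0); (0, 0, 0, 0, 1, 0); (0, 0, 0, 2, 0, 0); (1, 0, 0, 0, 0, 0))


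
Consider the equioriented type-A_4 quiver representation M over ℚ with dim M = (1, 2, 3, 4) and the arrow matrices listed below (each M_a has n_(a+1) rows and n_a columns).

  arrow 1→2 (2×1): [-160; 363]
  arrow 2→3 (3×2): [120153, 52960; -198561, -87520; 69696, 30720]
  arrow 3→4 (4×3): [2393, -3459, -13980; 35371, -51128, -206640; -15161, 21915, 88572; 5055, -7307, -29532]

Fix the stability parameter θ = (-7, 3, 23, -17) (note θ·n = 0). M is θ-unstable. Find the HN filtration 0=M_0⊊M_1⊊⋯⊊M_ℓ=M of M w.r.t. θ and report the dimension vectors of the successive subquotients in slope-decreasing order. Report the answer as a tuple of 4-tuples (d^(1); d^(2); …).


Interval decomposition of M: I[1,2], I[2,4], I[3,3], I[3,4], I[4,4]^2.
HN type (ℓ=4): μ^(1)=23; μ^(2)=3; μ^(3)=-7; μ^(4)=-17

((0, 0, 1, 0); (0, 2, 2, 2); (1, 0, 0, 0); (0, 0, 0, 2))


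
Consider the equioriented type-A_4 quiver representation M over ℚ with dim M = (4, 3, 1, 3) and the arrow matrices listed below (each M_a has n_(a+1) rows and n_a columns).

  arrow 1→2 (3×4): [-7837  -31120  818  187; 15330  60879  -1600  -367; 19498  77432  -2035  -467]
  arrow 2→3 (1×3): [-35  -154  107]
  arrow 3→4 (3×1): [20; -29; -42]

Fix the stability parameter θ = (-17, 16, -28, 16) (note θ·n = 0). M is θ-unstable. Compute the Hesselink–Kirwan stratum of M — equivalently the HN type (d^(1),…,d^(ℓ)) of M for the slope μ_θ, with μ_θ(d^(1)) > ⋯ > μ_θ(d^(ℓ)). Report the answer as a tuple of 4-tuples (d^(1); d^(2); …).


Interval decomposition of M: I[1,1], I[1,2]^2, I[1,4], I[4,4]^2.
HN type (ℓ=3): μ^(1)=16; μ^(2)=-6; μ^(3)=-17

((0, 2, 0, 3); (0, 1, 1, 0); (4, 0, 0, 0))


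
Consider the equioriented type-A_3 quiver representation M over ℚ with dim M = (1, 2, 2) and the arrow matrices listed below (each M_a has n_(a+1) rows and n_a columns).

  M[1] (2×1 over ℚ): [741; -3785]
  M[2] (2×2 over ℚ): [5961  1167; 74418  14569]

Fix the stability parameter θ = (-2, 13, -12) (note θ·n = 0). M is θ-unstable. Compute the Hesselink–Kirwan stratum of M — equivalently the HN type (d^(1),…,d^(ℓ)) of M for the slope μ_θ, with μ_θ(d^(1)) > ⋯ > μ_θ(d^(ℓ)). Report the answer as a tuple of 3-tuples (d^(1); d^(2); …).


Barcode: M ≅ I[1,3], I[2,3]. HN layers by μ_θ (2 steps, strictly decreasing):
  μ^(1)=1/2; μ^(2)=-2

((0, 2, 2); (1, 0, 0))


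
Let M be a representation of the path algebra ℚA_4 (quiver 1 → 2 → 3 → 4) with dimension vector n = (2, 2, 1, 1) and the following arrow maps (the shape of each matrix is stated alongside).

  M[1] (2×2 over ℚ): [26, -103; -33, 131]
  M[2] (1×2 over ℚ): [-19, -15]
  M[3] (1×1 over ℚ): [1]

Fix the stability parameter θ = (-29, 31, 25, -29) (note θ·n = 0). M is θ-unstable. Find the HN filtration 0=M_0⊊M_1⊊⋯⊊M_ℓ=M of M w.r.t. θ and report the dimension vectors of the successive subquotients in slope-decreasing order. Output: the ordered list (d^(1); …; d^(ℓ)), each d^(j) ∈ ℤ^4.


Barcode: M ≅ I[1,2], I[1,4]. HN layers by μ_θ (3 steps, strictly decreasing):
  μ^(1)=31; μ^(2)=9; μ^(3)=-29

((0, 1, 0, 0); (0, 1, 1, 1); (2, 0, 0, 0))


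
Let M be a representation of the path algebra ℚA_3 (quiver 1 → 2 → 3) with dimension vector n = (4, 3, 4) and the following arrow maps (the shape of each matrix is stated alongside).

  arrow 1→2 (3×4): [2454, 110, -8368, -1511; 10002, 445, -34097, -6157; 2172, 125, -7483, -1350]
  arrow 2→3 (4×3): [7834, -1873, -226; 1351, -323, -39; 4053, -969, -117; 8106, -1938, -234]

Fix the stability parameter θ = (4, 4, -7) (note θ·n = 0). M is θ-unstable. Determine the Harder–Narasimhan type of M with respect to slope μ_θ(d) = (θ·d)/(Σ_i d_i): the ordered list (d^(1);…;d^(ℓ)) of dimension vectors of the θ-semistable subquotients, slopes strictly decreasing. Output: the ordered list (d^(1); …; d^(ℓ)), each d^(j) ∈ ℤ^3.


Barcode: M ≅ I[1,1]^2, I[1,2], I[1,3], I[2,3], I[3,3]^2. HN layers by μ_θ (4 steps, strictly decreasing):
  μ^(1)=4; μ^(2)=1/3; μ^(3)=-3/2; μ^(4)=-7

((3, 1, 0); (1, 1, 1); (0, 1, 1); (0, 0, 2))


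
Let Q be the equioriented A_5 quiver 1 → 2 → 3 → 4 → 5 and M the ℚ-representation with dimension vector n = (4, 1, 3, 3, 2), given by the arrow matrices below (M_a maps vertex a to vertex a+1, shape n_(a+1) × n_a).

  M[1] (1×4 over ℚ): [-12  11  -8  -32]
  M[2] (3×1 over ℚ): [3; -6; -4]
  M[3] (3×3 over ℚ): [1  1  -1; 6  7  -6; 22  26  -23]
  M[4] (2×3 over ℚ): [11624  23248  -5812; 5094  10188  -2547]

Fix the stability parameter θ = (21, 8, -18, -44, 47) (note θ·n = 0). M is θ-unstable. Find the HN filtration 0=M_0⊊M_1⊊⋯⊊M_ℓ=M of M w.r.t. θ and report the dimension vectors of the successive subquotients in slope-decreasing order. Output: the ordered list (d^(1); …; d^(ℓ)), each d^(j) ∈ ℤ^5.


Interval decomposition of M: I[1,1]^3, I[1,4], I[3,4], I[3,5], I[5,5].
HN type (ℓ=4): μ^(1)=47; μ^(2)=21; μ^(3)=-33/4; μ^(4)=-31

((0, 0, 0, 0, 2); (3, 0, 0, 0, 0); (1, 1, 1, 1, 0); (0, 0, 2, 2, 0))


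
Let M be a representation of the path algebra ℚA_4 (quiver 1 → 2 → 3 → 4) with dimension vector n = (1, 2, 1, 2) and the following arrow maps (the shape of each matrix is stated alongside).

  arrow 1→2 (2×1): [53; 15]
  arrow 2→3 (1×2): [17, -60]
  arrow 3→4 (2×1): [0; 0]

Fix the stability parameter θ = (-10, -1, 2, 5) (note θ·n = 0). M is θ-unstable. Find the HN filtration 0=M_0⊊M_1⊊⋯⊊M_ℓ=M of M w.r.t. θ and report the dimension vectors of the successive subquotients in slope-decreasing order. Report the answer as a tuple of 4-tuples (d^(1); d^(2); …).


Interval decomposition of M: I[1,3], I[2,2], I[4,4]^2.
HN type (ℓ=4): μ^(1)=5; μ^(2)=2; μ^(3)=-1; μ^(4)=-10

((0, 0, 0, 2); (0, 0, 1, 0); (0, 2, 0, 0); (1, 0, 0, 0))


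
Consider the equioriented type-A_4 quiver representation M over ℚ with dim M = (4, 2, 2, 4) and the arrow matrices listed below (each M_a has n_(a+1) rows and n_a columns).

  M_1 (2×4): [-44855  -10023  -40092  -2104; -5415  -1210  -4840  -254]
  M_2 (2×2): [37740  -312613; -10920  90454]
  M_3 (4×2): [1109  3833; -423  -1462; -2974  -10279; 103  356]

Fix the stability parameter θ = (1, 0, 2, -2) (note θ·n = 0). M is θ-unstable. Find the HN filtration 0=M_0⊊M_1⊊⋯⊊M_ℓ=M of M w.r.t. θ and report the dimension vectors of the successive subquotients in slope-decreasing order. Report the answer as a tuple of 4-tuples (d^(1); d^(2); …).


Via rank(M_{q-1}∘⋯∘M_p): M ≅ I[1,1]^2, I[1,2], I[1,4], I[3,4], I[4,4]^2.
μ_θ-semistable layers: μ^(1)=1; μ^(2)=1/2; μ^(3)=1/4; μ^(4)=0; μ^(5)=-2

((2, 0, 0, 0); (1, 1, 0, 0); (1, 1, 1, 1); (0, 0, 1, 1); (0, 0, 0, 2))


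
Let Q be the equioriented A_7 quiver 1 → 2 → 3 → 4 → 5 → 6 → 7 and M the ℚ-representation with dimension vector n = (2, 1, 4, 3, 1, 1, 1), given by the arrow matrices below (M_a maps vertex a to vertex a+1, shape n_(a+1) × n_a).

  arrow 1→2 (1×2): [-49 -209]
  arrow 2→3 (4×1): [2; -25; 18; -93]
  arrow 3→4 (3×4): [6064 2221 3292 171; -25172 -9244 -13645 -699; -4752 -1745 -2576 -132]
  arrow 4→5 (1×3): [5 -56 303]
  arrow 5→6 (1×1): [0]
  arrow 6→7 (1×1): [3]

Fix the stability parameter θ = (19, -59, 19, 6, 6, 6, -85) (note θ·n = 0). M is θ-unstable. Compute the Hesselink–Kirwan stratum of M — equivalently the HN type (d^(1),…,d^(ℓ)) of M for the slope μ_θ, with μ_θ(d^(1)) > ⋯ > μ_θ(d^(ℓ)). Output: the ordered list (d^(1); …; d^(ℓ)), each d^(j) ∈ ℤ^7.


Barcode: M ≅ I[1,1], I[1,5], I[3,3], I[3,4]^2, I[6,7]. HN layers by μ_θ (5 steps, strictly decreasing):
  μ^(1)=19; μ^(2)=25/2; μ^(3)=31/3; μ^(4)=-20; μ^(5)=-79/2

((1, 0, 1, 0, 0, 0, 0); (0, 0, 2, 2, 0, 0, 0); (0, 0, 1, 1, 1, 0, 0); (1, 1, 0, 0, 0, 0, 0); (0, 0, 0, 0, 0, 1, 1))


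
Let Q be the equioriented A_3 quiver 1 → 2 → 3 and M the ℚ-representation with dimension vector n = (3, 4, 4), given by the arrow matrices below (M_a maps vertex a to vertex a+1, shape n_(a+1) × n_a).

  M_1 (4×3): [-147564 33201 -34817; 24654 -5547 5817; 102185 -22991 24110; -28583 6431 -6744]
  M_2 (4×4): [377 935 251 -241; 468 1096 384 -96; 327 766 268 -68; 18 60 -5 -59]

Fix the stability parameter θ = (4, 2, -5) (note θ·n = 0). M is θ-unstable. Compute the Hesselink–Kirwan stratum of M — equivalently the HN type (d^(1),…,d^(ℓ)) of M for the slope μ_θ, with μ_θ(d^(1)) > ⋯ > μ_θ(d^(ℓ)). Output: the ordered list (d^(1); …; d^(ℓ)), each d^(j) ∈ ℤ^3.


Via rank(M_{q-1}∘⋯∘M_p): M ≅ I[1,1], I[1,2], I[1,3], I[2,3]^2, I[3,3].
μ_θ-semistable layers: μ^(1)=4; μ^(2)=3; μ^(3)=1/3; μ^(4)=-3/2; μ^(5)=-5

((1, 0, 0); (1, 1, 0); (1, 1, 1); (0, 2, 2); (0, 0, 1))


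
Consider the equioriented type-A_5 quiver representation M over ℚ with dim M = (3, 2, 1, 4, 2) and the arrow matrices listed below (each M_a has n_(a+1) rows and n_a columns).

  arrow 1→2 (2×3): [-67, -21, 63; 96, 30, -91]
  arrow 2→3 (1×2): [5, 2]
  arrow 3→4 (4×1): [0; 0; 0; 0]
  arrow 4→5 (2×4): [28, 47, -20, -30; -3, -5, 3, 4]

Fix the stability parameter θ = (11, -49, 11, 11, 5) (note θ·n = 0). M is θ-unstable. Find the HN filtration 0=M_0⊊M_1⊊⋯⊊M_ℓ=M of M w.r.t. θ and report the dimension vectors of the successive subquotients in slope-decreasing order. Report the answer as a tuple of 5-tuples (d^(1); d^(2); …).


Via rank(M_{q-1}∘⋯∘M_p): M ≅ I[1,1], I[1,2], I[1,3], I[4,4]^2, I[4,5]^2.
μ_θ-semistable layers: μ^(1)=11; μ^(2)=8; μ^(3)=-19

((1, 0, 1, 2, 0); (0, 0, 0, 2, 2); (2, 2, 0, 0, 0))


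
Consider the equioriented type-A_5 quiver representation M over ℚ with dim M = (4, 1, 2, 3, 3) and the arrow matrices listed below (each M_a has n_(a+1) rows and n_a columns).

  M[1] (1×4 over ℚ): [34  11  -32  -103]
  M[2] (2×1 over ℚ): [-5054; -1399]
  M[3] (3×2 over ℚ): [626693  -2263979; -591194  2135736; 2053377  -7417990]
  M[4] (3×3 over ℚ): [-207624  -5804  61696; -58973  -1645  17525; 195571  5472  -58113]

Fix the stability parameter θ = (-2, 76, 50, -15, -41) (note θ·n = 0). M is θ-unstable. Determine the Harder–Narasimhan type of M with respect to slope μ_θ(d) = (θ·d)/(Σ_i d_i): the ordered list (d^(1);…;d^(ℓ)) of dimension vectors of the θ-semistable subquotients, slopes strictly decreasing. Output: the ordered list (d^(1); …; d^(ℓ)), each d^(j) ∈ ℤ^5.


Via rank(M_{q-1}∘⋯∘M_p): M ≅ I[1,1]^3, I[1,5], I[3,4], I[4,5], I[5,5].
μ_θ-semistable layers: μ^(1)=35/2; μ^(2)=-2; μ^(3)=-28; μ^(4)=-41

((0, 1, 2, 2, 1); (4, 0, 0, 0, 0); (0, 0, 0, 1, 1); (0, 0, 0, 0, 1))
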